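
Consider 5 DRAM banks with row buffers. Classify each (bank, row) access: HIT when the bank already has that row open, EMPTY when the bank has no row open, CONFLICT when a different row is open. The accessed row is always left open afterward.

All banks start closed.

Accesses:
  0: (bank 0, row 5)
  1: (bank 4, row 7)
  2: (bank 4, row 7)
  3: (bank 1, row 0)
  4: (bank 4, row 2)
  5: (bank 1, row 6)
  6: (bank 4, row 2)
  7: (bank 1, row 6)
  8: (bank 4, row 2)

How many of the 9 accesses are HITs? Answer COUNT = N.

  [0] b0 r5: no row ⇒ E
  [1] b4 r7: no row ⇒ E
  [2] b4 r7: had r7 ⇒ H
  [3] b1 r0: no row ⇒ E
  [4] b4 r2: had r7 ⇒ C
  [5] b1 r6: had r0 ⇒ C
  [6] b4 r2: had r2 ⇒ H
  [7] b1 r6: had r6 ⇒ H
  [8] b4 r2: had r2 ⇒ H

COUNT = 4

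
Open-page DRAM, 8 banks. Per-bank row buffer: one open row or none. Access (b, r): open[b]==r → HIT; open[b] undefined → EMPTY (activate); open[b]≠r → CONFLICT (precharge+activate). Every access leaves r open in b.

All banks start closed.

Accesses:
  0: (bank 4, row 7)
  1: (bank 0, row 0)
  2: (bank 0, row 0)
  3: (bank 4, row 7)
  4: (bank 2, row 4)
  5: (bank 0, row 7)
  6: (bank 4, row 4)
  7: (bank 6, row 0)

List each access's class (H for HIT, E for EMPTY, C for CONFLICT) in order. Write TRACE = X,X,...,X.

TRACE = E,E,H,H,E,C,C,E

  [0] b4 r7: no row ⇒ E
  [1] b0 r0: no row ⇒ E
  [2] b0 r0: had r0 ⇒ H
  [3] b4 r7: had r7 ⇒ H
  [4] b2 r4: no row ⇒ E
  [5] b0 r7: had r0 ⇒ C
  [6] b4 r4: had r7 ⇒ C
  [7] b6 r0: no row ⇒ E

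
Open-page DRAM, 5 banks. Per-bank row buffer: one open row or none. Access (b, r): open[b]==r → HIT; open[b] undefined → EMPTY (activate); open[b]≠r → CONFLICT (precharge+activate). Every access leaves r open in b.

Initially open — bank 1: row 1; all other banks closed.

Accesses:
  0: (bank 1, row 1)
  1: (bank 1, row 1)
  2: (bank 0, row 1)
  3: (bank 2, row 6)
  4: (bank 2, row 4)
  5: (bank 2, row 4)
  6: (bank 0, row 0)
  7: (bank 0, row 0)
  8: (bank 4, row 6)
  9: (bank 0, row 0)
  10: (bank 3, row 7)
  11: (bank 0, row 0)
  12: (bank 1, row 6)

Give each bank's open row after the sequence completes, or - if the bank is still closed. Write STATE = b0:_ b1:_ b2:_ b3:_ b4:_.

STATE = b0:0 b1:6 b2:4 b3:7 b4:6

  [0] b1 r1: had r1 ⇒ H
  [1] b1 r1: had r1 ⇒ H
  [2] b0 r1: no row ⇒ E
  [3] b2 r6: no row ⇒ E
  [4] b2 r4: had r6 ⇒ C
  [5] b2 r4: had r4 ⇒ H
  [6] b0 r0: had r1 ⇒ C
  [7] b0 r0: had r0 ⇒ H
  [8] b4 r6: no row ⇒ E
  [9] b0 r0: had r0 ⇒ H
  [10] b3 r7: no row ⇒ E
  [11] b0 r0: had r0 ⇒ H
  [12] b1 r6: had r1 ⇒ C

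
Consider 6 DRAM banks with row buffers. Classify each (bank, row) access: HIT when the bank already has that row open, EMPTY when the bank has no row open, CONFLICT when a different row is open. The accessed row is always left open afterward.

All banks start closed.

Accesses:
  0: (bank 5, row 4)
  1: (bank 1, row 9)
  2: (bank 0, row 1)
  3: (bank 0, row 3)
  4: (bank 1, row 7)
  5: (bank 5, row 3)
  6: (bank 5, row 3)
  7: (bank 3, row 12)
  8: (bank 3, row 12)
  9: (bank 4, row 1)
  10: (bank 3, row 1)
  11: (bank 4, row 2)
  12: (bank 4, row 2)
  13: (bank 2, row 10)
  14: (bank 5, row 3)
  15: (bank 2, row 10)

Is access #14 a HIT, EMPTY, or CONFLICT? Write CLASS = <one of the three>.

CLASS = HIT

  [0] b5 r4: no row ⇒ E
  [1] b1 r9: no row ⇒ E
  [2] b0 r1: no row ⇒ E
  [3] b0 r3: had r1 ⇒ C
  [4] b1 r7: had r9 ⇒ C
  [5] b5 r3: had r4 ⇒ C
  [6] b5 r3: had r3 ⇒ H
  [7] b3 r12: no row ⇒ E
  [8] b3 r12: had r12 ⇒ H
  [9] b4 r1: no row ⇒ E
  [10] b3 r1: had r12 ⇒ C
  [11] b4 r2: had r1 ⇒ C
  [12] b4 r2: had r2 ⇒ H
  [13] b2 r10: no row ⇒ E
  [14] b5 r3: had r3 ⇒ H
  [15] b2 r10: had r10 ⇒ H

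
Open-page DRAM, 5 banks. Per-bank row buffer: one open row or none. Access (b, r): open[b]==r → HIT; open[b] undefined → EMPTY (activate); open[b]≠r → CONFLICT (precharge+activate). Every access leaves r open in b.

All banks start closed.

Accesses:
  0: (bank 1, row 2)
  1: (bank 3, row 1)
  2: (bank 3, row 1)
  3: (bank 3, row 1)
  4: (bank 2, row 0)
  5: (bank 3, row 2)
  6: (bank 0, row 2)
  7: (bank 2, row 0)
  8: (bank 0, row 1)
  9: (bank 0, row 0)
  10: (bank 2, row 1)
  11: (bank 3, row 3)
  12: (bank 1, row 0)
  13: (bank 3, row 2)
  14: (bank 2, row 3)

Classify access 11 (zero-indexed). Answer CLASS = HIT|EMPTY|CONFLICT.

CLASS = CONFLICT

#0 (1,2) E
#1 (3,1) E
#2 (3,1) H  (was 1)
#3 (3,1) H  (was 1)
#4 (2,0) E
#5 (3,2) C  (was 1)
#6 (0,2) E
#7 (2,0) H  (was 0)
#8 (0,1) C  (was 2)
#9 (0,0) C  (was 1)
#10 (2,1) C  (was 0)
#11 (3,3) C  (was 2)
#12 (1,0) C  (was 2)
#13 (3,2) C  (was 3)
#14 (2,3) C  (was 1)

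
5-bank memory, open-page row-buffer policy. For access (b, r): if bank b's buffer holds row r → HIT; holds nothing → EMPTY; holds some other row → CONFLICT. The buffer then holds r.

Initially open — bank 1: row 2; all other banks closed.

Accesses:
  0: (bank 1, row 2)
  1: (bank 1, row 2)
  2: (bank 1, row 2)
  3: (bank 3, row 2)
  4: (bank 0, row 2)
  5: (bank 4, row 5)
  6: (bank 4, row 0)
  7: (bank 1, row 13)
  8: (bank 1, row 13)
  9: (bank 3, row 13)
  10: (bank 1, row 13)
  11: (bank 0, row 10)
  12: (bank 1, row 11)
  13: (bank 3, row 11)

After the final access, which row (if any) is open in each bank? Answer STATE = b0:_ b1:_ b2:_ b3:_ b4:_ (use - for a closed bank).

  [0] b1 r2: had r2 ⇒ H
  [1] b1 r2: had r2 ⇒ H
  [2] b1 r2: had r2 ⇒ H
  [3] b3 r2: no row ⇒ E
  [4] b0 r2: no row ⇒ E
  [5] b4 r5: no row ⇒ E
  [6] b4 r0: had r5 ⇒ C
  [7] b1 r13: had r2 ⇒ C
  [8] b1 r13: had r13 ⇒ H
  [9] b3 r13: had r2 ⇒ C
  [10] b1 r13: had r13 ⇒ H
  [11] b0 r10: had r2 ⇒ C
  [12] b1 r11: had r13 ⇒ C
  [13] b3 r11: had r13 ⇒ C

STATE = b0:10 b1:11 b2:- b3:11 b4:0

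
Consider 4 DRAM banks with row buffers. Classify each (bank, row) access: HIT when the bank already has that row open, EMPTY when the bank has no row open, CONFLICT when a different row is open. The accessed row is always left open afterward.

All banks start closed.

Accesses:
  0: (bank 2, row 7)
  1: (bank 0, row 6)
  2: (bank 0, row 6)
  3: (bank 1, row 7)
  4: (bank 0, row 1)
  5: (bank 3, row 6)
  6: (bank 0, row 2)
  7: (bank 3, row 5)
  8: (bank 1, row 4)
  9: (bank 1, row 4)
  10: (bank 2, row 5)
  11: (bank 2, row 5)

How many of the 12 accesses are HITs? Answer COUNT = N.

COUNT = 3

#0 (2,7) E
#1 (0,6) E
#2 (0,6) H  (was 6)
#3 (1,7) E
#4 (0,1) C  (was 6)
#5 (3,6) E
#6 (0,2) C  (was 1)
#7 (3,5) C  (was 6)
#8 (1,4) C  (was 7)
#9 (1,4) H  (was 4)
#10 (2,5) C  (was 7)
#11 (2,5) H  (was 5)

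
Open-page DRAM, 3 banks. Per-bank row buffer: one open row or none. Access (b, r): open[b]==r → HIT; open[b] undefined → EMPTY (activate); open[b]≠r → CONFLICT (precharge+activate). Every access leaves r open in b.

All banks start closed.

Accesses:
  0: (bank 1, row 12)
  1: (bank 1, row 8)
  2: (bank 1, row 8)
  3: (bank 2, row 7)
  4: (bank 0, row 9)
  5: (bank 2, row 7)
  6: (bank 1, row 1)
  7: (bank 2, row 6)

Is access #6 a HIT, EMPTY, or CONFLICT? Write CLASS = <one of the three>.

CLASS = CONFLICT

  [0] b1 r12: no row ⇒ E
  [1] b1 r8: had r12 ⇒ C
  [2] b1 r8: had r8 ⇒ H
  [3] b2 r7: no row ⇒ E
  [4] b0 r9: no row ⇒ E
  [5] b2 r7: had r7 ⇒ H
  [6] b1 r1: had r8 ⇒ C
  [7] b2 r6: had r7 ⇒ C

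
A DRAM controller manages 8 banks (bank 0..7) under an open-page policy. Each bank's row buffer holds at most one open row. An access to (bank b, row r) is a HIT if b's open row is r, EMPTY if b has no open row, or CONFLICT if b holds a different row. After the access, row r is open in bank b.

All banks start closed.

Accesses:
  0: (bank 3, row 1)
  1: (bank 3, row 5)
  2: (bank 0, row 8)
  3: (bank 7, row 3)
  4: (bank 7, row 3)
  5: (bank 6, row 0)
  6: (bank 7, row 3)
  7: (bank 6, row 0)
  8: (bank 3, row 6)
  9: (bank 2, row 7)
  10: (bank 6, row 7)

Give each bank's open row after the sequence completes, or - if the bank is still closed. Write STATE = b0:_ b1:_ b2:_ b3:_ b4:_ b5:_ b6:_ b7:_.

#0 (3,1) E
#1 (3,5) C  (was 1)
#2 (0,8) E
#3 (7,3) E
#4 (7,3) H  (was 3)
#5 (6,0) E
#6 (7,3) H  (was 3)
#7 (6,0) H  (was 0)
#8 (3,6) C  (was 5)
#9 (2,7) E
#10 (6,7) C  (was 0)

STATE = b0:8 b1:- b2:7 b3:6 b4:- b5:- b6:7 b7:3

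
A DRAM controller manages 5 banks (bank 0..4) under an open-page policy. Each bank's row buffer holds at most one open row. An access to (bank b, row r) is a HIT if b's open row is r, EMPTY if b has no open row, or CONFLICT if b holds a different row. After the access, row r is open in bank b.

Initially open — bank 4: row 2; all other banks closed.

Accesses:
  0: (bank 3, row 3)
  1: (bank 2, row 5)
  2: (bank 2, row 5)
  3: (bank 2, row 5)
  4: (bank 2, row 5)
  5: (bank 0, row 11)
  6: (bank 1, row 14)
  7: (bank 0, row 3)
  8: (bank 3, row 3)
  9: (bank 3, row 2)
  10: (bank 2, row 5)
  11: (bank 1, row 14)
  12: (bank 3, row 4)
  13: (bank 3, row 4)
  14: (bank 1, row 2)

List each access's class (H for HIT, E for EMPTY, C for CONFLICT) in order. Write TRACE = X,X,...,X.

TRACE = E,E,H,H,H,E,E,C,H,C,H,H,C,H,C

step 0: bank3 None->3 [EMPTY]
step 1: bank2 None->5 [EMPTY]
step 2: bank2 5->5 [HIT]
step 3: bank2 5->5 [HIT]
step 4: bank2 5->5 [HIT]
step 5: bank0 None->11 [EMPTY]
step 6: bank1 None->14 [EMPTY]
step 7: bank0 11->3 [CONFLICT]
step 8: bank3 3->3 [HIT]
step 9: bank3 3->2 [CONFLICT]
step 10: bank2 5->5 [HIT]
step 11: bank1 14->14 [HIT]
step 12: bank3 2->4 [CONFLICT]
step 13: bank3 4->4 [HIT]
step 14: bank1 14->2 [CONFLICT]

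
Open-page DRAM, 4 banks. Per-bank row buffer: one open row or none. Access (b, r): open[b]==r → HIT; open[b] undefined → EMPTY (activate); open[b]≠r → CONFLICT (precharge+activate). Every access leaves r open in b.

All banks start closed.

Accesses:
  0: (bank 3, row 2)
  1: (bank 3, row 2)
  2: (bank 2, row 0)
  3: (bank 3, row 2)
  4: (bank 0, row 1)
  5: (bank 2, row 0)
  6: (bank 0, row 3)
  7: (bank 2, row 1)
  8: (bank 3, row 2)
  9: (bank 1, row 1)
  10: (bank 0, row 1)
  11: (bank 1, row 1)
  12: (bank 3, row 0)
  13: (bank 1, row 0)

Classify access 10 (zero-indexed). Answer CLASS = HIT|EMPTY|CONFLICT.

CLASS = CONFLICT

  [0] b3 r2: no row ⇒ E
  [1] b3 r2: had r2 ⇒ H
  [2] b2 r0: no row ⇒ E
  [3] b3 r2: had r2 ⇒ H
  [4] b0 r1: no row ⇒ E
  [5] b2 r0: had r0 ⇒ H
  [6] b0 r3: had r1 ⇒ C
  [7] b2 r1: had r0 ⇒ C
  [8] b3 r2: had r2 ⇒ H
  [9] b1 r1: no row ⇒ E
  [10] b0 r1: had r3 ⇒ C
  [11] b1 r1: had r1 ⇒ H
  [12] b3 r0: had r2 ⇒ C
  [13] b1 r0: had r1 ⇒ C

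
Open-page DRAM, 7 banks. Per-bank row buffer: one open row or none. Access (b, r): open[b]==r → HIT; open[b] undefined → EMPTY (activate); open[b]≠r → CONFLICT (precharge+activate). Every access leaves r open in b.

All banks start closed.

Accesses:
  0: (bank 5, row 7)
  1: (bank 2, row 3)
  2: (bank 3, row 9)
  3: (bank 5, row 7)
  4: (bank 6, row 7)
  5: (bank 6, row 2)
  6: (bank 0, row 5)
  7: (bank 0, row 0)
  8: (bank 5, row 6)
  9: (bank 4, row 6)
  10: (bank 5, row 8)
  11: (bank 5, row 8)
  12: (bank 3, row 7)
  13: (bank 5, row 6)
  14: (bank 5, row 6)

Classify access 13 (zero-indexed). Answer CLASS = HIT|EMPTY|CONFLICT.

#0 (5,7) E
#1 (2,3) E
#2 (3,9) E
#3 (5,7) H  (was 7)
#4 (6,7) E
#5 (6,2) C  (was 7)
#6 (0,5) E
#7 (0,0) C  (was 5)
#8 (5,6) C  (was 7)
#9 (4,6) E
#10 (5,8) C  (was 6)
#11 (5,8) H  (was 8)
#12 (3,7) C  (was 9)
#13 (5,6) C  (was 8)
#14 (5,6) H  (was 6)

CLASS = CONFLICT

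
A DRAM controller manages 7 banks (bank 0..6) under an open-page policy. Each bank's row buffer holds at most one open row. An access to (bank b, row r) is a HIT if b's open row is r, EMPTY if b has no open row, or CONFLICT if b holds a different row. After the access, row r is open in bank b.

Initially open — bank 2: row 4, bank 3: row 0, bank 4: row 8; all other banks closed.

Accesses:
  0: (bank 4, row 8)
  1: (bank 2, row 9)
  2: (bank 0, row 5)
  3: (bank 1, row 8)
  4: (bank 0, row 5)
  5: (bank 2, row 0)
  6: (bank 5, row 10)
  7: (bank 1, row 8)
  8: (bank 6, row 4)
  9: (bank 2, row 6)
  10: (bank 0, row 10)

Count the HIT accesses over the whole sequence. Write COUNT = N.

#0 (4,8) H  (was 8)
#1 (2,9) C  (was 4)
#2 (0,5) E
#3 (1,8) E
#4 (0,5) H  (was 5)
#5 (2,0) C  (was 9)
#6 (5,10) E
#7 (1,8) H  (was 8)
#8 (6,4) E
#9 (2,6) C  (was 0)
#10 (0,10) C  (was 5)

COUNT = 3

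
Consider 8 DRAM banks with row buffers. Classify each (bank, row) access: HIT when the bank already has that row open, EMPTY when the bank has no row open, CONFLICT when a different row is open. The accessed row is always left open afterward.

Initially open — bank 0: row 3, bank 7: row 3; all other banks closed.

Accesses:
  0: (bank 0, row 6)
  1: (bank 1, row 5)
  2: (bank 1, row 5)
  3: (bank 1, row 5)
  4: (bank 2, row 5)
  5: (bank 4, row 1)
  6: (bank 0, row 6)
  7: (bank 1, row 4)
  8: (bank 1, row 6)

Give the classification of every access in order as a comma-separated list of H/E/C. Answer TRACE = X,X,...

step 0: bank0 3->6 [CONFLICT]
step 1: bank1 None->5 [EMPTY]
step 2: bank1 5->5 [HIT]
step 3: bank1 5->5 [HIT]
step 4: bank2 None->5 [EMPTY]
step 5: bank4 None->1 [EMPTY]
step 6: bank0 6->6 [HIT]
step 7: bank1 5->4 [CONFLICT]
step 8: bank1 4->6 [CONFLICT]

TRACE = C,E,H,H,E,E,H,C,C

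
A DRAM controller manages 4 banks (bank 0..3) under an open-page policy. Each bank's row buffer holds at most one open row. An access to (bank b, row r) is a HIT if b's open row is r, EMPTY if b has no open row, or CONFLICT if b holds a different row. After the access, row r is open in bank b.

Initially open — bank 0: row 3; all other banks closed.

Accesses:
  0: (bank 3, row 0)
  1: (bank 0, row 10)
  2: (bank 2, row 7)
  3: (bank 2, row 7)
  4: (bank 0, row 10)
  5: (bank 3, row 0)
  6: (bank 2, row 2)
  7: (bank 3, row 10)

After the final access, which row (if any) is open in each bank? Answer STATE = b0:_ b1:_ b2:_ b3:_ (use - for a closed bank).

  [0] b3 r0: no row ⇒ E
  [1] b0 r10: had r3 ⇒ C
  [2] b2 r7: no row ⇒ E
  [3] b2 r7: had r7 ⇒ H
  [4] b0 r10: had r10 ⇒ H
  [5] b3 r0: had r0 ⇒ H
  [6] b2 r2: had r7 ⇒ C
  [7] b3 r10: had r0 ⇒ C

STATE = b0:10 b1:- b2:2 b3:10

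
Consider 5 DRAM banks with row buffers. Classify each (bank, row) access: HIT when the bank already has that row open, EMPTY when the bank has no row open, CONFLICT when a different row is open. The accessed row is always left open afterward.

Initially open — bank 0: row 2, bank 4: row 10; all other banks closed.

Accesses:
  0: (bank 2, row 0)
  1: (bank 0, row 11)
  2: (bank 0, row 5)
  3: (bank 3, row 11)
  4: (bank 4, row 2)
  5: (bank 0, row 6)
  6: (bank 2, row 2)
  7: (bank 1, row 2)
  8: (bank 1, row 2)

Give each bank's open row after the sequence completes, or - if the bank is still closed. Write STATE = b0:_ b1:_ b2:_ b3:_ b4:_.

0: bank 2 row 0 — prev None → EMPTY
1: bank 0 row 11 — prev 2 → CONFLICT
2: bank 0 row 5 — prev 11 → CONFLICT
3: bank 3 row 11 — prev None → EMPTY
4: bank 4 row 2 — prev 10 → CONFLICT
5: bank 0 row 6 — prev 5 → CONFLICT
6: bank 2 row 2 — prev 0 → CONFLICT
7: bank 1 row 2 — prev None → EMPTY
8: bank 1 row 2 — prev 2 → HIT

STATE = b0:6 b1:2 b2:2 b3:11 b4:2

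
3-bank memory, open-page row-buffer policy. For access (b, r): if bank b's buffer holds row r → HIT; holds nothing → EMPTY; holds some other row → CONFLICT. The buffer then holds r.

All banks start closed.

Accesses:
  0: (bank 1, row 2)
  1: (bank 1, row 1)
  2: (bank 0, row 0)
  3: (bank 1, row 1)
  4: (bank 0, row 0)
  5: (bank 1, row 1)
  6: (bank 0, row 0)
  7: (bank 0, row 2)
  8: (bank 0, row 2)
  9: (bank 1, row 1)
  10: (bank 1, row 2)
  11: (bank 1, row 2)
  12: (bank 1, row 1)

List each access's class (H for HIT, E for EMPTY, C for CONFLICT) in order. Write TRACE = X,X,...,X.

TRACE = E,C,E,H,H,H,H,C,H,H,C,H,C

step 0: bank1 None->2 [EMPTY]
step 1: bank1 2->1 [CONFLICT]
step 2: bank0 None->0 [EMPTY]
step 3: bank1 1->1 [HIT]
step 4: bank0 0->0 [HIT]
step 5: bank1 1->1 [HIT]
step 6: bank0 0->0 [HIT]
step 7: bank0 0->2 [CONFLICT]
step 8: bank0 2->2 [HIT]
step 9: bank1 1->1 [HIT]
step 10: bank1 1->2 [CONFLICT]
step 11: bank1 2->2 [HIT]
step 12: bank1 2->1 [CONFLICT]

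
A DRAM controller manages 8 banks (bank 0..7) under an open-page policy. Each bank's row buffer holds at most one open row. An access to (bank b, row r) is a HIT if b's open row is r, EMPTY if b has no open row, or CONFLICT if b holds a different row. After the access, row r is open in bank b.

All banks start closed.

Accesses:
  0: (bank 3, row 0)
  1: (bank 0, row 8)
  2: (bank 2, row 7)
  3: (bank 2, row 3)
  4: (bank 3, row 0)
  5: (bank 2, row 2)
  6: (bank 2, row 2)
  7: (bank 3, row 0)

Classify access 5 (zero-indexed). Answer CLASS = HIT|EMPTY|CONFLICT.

#0 (3,0) E
#1 (0,8) E
#2 (2,7) E
#3 (2,3) C  (was 7)
#4 (3,0) H  (was 0)
#5 (2,2) C  (was 3)
#6 (2,2) H  (was 2)
#7 (3,0) H  (was 0)

CLASS = CONFLICT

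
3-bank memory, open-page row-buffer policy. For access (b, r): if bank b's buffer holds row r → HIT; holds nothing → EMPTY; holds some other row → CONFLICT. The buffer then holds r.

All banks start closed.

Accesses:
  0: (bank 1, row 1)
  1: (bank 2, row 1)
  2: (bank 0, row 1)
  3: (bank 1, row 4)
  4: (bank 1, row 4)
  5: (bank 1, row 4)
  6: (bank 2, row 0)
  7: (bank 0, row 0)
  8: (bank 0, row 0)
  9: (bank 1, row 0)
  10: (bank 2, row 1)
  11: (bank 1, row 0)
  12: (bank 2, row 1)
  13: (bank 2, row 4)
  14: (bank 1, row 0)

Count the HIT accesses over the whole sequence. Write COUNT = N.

COUNT = 6

step 0: bank1 None->1 [EMPTY]
step 1: bank2 None->1 [EMPTY]
step 2: bank0 None->1 [EMPTY]
step 3: bank1 1->4 [CONFLICT]
step 4: bank1 4->4 [HIT]
step 5: bank1 4->4 [HIT]
step 6: bank2 1->0 [CONFLICT]
step 7: bank0 1->0 [CONFLICT]
step 8: bank0 0->0 [HIT]
step 9: bank1 4->0 [CONFLICT]
step 10: bank2 0->1 [CONFLICT]
step 11: bank1 0->0 [HIT]
step 12: bank2 1->1 [HIT]
step 13: bank2 1->4 [CONFLICT]
step 14: bank1 0->0 [HIT]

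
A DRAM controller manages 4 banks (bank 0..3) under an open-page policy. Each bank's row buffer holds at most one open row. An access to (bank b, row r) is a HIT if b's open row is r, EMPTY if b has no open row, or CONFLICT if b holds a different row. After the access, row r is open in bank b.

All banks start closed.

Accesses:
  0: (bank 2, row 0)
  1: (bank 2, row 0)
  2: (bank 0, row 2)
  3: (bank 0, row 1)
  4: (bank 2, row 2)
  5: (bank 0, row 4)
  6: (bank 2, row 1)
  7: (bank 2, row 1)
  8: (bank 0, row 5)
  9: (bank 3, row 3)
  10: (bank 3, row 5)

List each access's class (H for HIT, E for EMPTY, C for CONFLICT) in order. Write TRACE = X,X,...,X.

TRACE = E,H,E,C,C,C,C,H,C,E,C

0: bank 2 row 0 — prev None → EMPTY
1: bank 2 row 0 — prev 0 → HIT
2: bank 0 row 2 — prev None → EMPTY
3: bank 0 row 1 — prev 2 → CONFLICT
4: bank 2 row 2 — prev 0 → CONFLICT
5: bank 0 row 4 — prev 1 → CONFLICT
6: bank 2 row 1 — prev 2 → CONFLICT
7: bank 2 row 1 — prev 1 → HIT
8: bank 0 row 5 — prev 4 → CONFLICT
9: bank 3 row 3 — prev None → EMPTY
10: bank 3 row 5 — prev 3 → CONFLICT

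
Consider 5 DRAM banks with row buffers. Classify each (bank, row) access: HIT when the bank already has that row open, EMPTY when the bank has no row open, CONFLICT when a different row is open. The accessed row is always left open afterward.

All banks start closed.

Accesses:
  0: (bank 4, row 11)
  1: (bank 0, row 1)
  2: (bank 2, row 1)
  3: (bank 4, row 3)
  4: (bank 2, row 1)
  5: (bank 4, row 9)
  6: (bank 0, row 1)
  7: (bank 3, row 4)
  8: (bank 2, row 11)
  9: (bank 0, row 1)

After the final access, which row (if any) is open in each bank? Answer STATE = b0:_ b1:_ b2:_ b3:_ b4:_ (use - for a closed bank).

#0 (4,11) E
#1 (0,1) E
#2 (2,1) E
#3 (4,3) C  (was 11)
#4 (2,1) H  (was 1)
#5 (4,9) C  (was 3)
#6 (0,1) H  (was 1)
#7 (3,4) E
#8 (2,11) C  (was 1)
#9 (0,1) H  (was 1)

STATE = b0:1 b1:- b2:11 b3:4 b4:9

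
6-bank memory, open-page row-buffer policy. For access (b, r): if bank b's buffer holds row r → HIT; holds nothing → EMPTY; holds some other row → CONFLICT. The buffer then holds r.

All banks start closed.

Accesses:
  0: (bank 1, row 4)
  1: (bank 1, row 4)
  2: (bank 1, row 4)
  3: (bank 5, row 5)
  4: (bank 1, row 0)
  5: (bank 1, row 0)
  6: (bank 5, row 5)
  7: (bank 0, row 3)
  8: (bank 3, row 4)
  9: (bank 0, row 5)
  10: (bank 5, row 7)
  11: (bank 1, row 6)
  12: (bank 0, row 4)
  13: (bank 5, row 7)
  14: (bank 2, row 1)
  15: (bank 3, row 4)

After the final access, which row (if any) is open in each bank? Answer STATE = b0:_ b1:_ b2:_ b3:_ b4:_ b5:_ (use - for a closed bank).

STATE = b0:4 b1:6 b2:1 b3:4 b4:- b5:7

#0 (1,4) E
#1 (1,4) H  (was 4)
#2 (1,4) H  (was 4)
#3 (5,5) E
#4 (1,0) C  (was 4)
#5 (1,0) H  (was 0)
#6 (5,5) H  (was 5)
#7 (0,3) E
#8 (3,4) E
#9 (0,5) C  (was 3)
#10 (5,7) C  (was 5)
#11 (1,6) C  (was 0)
#12 (0,4) C  (was 5)
#13 (5,7) H  (was 7)
#14 (2,1) E
#15 (3,4) H  (was 4)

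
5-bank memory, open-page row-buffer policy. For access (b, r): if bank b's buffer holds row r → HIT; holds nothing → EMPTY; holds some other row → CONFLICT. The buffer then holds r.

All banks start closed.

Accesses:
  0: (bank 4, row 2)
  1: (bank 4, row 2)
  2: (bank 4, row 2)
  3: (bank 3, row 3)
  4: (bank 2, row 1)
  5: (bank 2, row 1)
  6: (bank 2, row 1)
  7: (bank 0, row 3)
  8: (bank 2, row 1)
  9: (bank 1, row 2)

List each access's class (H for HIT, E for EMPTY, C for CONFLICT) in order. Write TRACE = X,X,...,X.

  [0] b4 r2: no row ⇒ E
  [1] b4 r2: had r2 ⇒ H
  [2] b4 r2: had r2 ⇒ H
  [3] b3 r3: no row ⇒ E
  [4] b2 r1: no row ⇒ E
  [5] b2 r1: had r1 ⇒ H
  [6] b2 r1: had r1 ⇒ H
  [7] b0 r3: no row ⇒ E
  [8] b2 r1: had r1 ⇒ H
  [9] b1 r2: no row ⇒ E

TRACE = E,H,H,E,E,H,H,E,H,E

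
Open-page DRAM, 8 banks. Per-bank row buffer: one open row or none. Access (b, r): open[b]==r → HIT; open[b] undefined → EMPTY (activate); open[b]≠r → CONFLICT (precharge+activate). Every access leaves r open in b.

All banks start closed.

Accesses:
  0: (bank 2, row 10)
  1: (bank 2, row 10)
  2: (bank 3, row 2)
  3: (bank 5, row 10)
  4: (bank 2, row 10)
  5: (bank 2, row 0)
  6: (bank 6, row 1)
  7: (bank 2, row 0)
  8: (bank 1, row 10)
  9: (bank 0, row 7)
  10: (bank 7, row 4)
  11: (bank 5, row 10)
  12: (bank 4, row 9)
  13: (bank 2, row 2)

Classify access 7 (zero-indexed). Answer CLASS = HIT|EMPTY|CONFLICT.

0: bank 2 row 10 — prev None → EMPTY
1: bank 2 row 10 — prev 10 → HIT
2: bank 3 row 2 — prev None → EMPTY
3: bank 5 row 10 — prev None → EMPTY
4: bank 2 row 10 — prev 10 → HIT
5: bank 2 row 0 — prev 10 → CONFLICT
6: bank 6 row 1 — prev None → EMPTY
7: bank 2 row 0 — prev 0 → HIT
8: bank 1 row 10 — prev None → EMPTY
9: bank 0 row 7 — prev None → EMPTY
10: bank 7 row 4 — prev None → EMPTY
11: bank 5 row 10 — prev 10 → HIT
12: bank 4 row 9 — prev None → EMPTY
13: bank 2 row 2 — prev 0 → CONFLICT

CLASS = HIT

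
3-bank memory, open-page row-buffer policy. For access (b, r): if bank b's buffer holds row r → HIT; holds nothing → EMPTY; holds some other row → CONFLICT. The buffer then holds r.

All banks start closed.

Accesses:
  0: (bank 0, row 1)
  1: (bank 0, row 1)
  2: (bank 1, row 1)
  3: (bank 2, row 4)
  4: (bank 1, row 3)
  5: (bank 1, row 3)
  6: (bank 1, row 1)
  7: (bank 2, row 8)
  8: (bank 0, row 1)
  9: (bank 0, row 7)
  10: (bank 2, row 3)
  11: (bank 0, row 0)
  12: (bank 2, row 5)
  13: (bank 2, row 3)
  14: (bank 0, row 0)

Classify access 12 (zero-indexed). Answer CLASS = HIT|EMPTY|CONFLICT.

CLASS = CONFLICT

#0 (0,1) E
#1 (0,1) H  (was 1)
#2 (1,1) E
#3 (2,4) E
#4 (1,3) C  (was 1)
#5 (1,3) H  (was 3)
#6 (1,1) C  (was 3)
#7 (2,8) C  (was 4)
#8 (0,1) H  (was 1)
#9 (0,7) C  (was 1)
#10 (2,3) C  (was 8)
#11 (0,0) C  (was 7)
#12 (2,5) C  (was 3)
#13 (2,3) C  (was 5)
#14 (0,0) H  (was 0)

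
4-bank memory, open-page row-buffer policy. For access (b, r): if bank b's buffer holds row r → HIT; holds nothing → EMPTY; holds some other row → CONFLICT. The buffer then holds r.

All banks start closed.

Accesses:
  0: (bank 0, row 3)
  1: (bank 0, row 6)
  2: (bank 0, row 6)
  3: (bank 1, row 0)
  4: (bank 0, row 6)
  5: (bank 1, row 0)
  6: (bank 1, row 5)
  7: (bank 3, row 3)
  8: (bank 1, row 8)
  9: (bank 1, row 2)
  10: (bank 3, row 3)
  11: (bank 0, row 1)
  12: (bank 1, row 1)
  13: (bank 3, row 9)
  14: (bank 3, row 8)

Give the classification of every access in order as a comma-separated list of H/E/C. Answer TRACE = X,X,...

#0 (0,3) E
#1 (0,6) C  (was 3)
#2 (0,6) H  (was 6)
#3 (1,0) E
#4 (0,6) H  (was 6)
#5 (1,0) H  (was 0)
#6 (1,5) C  (was 0)
#7 (3,3) E
#8 (1,8) C  (was 5)
#9 (1,2) C  (was 8)
#10 (3,3) H  (was 3)
#11 (0,1) C  (was 6)
#12 (1,1) C  (was 2)
#13 (3,9) C  (was 3)
#14 (3,8) C  (was 9)

TRACE = E,C,H,E,H,H,C,E,C,C,H,C,C,C,C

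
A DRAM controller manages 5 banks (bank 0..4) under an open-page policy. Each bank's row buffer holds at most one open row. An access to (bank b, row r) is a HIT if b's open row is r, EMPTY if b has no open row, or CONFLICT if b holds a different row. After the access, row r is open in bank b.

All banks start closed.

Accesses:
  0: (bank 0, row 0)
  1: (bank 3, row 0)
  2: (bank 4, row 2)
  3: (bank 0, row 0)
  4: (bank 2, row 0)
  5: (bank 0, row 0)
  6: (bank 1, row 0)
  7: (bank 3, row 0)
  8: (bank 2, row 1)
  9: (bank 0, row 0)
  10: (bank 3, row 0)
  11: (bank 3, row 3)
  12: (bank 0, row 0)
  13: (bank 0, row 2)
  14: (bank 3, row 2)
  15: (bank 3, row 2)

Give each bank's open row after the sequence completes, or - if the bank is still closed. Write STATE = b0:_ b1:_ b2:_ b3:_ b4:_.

STATE = b0:2 b1:0 b2:1 b3:2 b4:2

#0 (0,0) E
#1 (3,0) E
#2 (4,2) E
#3 (0,0) H  (was 0)
#4 (2,0) E
#5 (0,0) H  (was 0)
#6 (1,0) E
#7 (3,0) H  (was 0)
#8 (2,1) C  (was 0)
#9 (0,0) H  (was 0)
#10 (3,0) H  (was 0)
#11 (3,3) C  (was 0)
#12 (0,0) H  (was 0)
#13 (0,2) C  (was 0)
#14 (3,2) C  (was 3)
#15 (3,2) H  (was 2)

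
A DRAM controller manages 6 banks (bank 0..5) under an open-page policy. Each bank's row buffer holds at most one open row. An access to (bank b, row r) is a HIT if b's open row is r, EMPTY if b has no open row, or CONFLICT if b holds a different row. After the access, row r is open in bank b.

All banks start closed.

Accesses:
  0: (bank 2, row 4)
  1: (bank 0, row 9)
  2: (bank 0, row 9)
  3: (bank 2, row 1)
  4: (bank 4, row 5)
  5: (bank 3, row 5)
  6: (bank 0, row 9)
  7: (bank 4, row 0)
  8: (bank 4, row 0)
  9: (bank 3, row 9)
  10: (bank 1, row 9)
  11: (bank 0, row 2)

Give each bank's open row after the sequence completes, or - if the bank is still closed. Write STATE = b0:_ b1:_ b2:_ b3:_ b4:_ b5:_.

STATE = b0:2 b1:9 b2:1 b3:9 b4:0 b5:-

step 0: bank2 None->4 [EMPTY]
step 1: bank0 None->9 [EMPTY]
step 2: bank0 9->9 [HIT]
step 3: bank2 4->1 [CONFLICT]
step 4: bank4 None->5 [EMPTY]
step 5: bank3 None->5 [EMPTY]
step 6: bank0 9->9 [HIT]
step 7: bank4 5->0 [CONFLICT]
step 8: bank4 0->0 [HIT]
step 9: bank3 5->9 [CONFLICT]
step 10: bank1 None->9 [EMPTY]
step 11: bank0 9->2 [CONFLICT]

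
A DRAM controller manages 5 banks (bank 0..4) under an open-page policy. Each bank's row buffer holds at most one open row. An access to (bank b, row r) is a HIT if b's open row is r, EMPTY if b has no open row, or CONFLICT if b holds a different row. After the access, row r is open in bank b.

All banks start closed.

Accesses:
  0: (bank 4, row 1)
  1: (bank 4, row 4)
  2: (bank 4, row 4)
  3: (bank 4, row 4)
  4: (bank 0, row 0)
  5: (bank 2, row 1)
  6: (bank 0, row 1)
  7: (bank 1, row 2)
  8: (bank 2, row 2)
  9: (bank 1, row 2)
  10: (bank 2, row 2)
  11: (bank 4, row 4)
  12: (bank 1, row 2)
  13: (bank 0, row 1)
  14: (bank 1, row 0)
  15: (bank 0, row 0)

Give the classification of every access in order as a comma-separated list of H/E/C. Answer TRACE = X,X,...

#0 (4,1) E
#1 (4,4) C  (was 1)
#2 (4,4) H  (was 4)
#3 (4,4) H  (was 4)
#4 (0,0) E
#5 (2,1) E
#6 (0,1) C  (was 0)
#7 (1,2) E
#8 (2,2) C  (was 1)
#9 (1,2) H  (was 2)
#10 (2,2) H  (was 2)
#11 (4,4) H  (was 4)
#12 (1,2) H  (was 2)
#13 (0,1) H  (was 1)
#14 (1,0) C  (was 2)
#15 (0,0) C  (was 1)

TRACE = E,C,H,H,E,E,C,E,C,H,H,H,H,H,C,C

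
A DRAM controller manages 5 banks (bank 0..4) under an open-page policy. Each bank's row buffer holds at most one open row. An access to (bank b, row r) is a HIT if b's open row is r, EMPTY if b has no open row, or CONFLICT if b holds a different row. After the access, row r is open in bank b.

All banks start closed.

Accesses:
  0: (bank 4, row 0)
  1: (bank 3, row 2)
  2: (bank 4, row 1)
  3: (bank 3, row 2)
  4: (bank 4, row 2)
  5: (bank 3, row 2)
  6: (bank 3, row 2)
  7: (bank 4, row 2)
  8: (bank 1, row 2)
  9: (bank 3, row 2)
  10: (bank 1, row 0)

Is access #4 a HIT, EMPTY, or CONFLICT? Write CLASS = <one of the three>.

CLASS = CONFLICT

step 0: bank4 None->0 [EMPTY]
step 1: bank3 None->2 [EMPTY]
step 2: bank4 0->1 [CONFLICT]
step 3: bank3 2->2 [HIT]
step 4: bank4 1->2 [CONFLICT]
step 5: bank3 2->2 [HIT]
step 6: bank3 2->2 [HIT]
step 7: bank4 2->2 [HIT]
step 8: bank1 None->2 [EMPTY]
step 9: bank3 2->2 [HIT]
step 10: bank1 2->0 [CONFLICT]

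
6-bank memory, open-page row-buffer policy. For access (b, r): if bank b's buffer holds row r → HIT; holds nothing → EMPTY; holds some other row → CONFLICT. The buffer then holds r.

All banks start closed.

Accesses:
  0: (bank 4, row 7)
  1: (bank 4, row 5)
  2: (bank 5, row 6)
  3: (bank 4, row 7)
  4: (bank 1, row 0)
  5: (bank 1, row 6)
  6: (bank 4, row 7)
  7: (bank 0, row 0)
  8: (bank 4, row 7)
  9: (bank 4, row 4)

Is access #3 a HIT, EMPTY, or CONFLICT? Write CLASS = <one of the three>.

CLASS = CONFLICT

#0 (4,7) E
#1 (4,5) C  (was 7)
#2 (5,6) E
#3 (4,7) C  (was 5)
#4 (1,0) E
#5 (1,6) C  (was 0)
#6 (4,7) H  (was 7)
#7 (0,0) E
#8 (4,7) H  (was 7)
#9 (4,4) C  (was 7)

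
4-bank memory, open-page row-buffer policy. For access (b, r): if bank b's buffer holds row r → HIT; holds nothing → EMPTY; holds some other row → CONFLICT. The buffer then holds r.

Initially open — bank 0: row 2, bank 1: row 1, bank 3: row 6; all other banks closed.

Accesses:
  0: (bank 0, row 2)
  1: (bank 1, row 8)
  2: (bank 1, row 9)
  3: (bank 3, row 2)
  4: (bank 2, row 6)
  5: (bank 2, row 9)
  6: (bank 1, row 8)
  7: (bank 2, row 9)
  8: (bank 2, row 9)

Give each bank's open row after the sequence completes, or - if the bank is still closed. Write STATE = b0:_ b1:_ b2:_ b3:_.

STATE = b0:2 b1:8 b2:9 b3:2

step 0: bank0 2->2 [HIT]
step 1: bank1 1->8 [CONFLICT]
step 2: bank1 8->9 [CONFLICT]
step 3: bank3 6->2 [CONFLICT]
step 4: bank2 None->6 [EMPTY]
step 5: bank2 6->9 [CONFLICT]
step 6: bank1 9->8 [CONFLICT]
step 7: bank2 9->9 [HIT]
step 8: bank2 9->9 [HIT]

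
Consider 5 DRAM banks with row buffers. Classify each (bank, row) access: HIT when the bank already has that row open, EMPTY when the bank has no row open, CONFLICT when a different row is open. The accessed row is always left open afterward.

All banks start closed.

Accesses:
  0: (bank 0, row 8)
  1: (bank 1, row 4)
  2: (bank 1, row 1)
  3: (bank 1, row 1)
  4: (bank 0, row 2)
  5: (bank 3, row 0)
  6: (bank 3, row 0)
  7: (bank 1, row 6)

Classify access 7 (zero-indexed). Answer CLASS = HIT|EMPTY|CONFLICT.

step 0: bank0 None->8 [EMPTY]
step 1: bank1 None->4 [EMPTY]
step 2: bank1 4->1 [CONFLICT]
step 3: bank1 1->1 [HIT]
step 4: bank0 8->2 [CONFLICT]
step 5: bank3 None->0 [EMPTY]
step 6: bank3 0->0 [HIT]
step 7: bank1 1->6 [CONFLICT]

CLASS = CONFLICT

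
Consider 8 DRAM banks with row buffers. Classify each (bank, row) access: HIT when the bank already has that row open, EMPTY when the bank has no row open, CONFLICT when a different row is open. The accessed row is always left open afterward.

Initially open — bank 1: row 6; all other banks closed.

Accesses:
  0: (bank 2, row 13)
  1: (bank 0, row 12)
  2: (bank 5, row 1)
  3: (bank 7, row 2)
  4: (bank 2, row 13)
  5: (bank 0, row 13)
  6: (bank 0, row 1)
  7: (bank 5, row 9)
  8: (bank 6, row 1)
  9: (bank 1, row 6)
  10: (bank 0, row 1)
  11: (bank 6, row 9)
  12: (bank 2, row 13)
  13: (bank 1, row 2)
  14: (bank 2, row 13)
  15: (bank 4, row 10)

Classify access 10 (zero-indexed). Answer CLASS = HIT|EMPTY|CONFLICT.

CLASS = HIT

step 0: bank2 None->13 [EMPTY]
step 1: bank0 None->12 [EMPTY]
step 2: bank5 None->1 [EMPTY]
step 3: bank7 None->2 [EMPTY]
step 4: bank2 13->13 [HIT]
step 5: bank0 12->13 [CONFLICT]
step 6: bank0 13->1 [CONFLICT]
step 7: bank5 1->9 [CONFLICT]
step 8: bank6 None->1 [EMPTY]
step 9: bank1 6->6 [HIT]
step 10: bank0 1->1 [HIT]
step 11: bank6 1->9 [CONFLICT]
step 12: bank2 13->13 [HIT]
step 13: bank1 6->2 [CONFLICT]
step 14: bank2 13->13 [HIT]
step 15: bank4 None->10 [EMPTY]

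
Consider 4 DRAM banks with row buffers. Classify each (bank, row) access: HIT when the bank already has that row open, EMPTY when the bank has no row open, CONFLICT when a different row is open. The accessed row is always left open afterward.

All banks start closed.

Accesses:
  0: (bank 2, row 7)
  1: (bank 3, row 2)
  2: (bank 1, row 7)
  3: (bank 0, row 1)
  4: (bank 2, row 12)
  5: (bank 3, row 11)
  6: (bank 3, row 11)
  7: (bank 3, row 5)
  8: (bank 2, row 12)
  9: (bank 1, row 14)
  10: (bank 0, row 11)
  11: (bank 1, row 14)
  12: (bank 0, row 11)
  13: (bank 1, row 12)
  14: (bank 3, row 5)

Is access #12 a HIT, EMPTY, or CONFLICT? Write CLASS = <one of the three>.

  [0] b2 r7: no row ⇒ E
  [1] b3 r2: no row ⇒ E
  [2] b1 r7: no row ⇒ E
  [3] b0 r1: no row ⇒ E
  [4] b2 r12: had r7 ⇒ C
  [5] b3 r11: had r2 ⇒ C
  [6] b3 r11: had r11 ⇒ H
  [7] b3 r5: had r11 ⇒ C
  [8] b2 r12: had r12 ⇒ H
  [9] b1 r14: had r7 ⇒ C
  [10] b0 r11: had r1 ⇒ C
  [11] b1 r14: had r14 ⇒ H
  [12] b0 r11: had r11 ⇒ H
  [13] b1 r12: had r14 ⇒ C
  [14] b3 r5: had r5 ⇒ H

CLASS = HIT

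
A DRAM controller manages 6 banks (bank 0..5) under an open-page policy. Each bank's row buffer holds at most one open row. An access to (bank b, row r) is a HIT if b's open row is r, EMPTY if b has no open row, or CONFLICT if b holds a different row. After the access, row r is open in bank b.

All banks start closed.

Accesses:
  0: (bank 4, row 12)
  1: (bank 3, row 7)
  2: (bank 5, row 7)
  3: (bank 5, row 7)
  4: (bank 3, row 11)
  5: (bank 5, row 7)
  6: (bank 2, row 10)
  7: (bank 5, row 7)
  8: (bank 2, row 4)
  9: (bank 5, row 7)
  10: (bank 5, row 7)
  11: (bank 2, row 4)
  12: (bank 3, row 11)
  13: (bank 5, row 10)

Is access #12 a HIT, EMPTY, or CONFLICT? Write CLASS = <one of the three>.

#0 (4,12) E
#1 (3,7) E
#2 (5,7) E
#3 (5,7) H  (was 7)
#4 (3,11) C  (was 7)
#5 (5,7) H  (was 7)
#6 (2,10) E
#7 (5,7) H  (was 7)
#8 (2,4) C  (was 10)
#9 (5,7) H  (was 7)
#10 (5,7) H  (was 7)
#11 (2,4) H  (was 4)
#12 (3,11) H  (was 11)
#13 (5,10) C  (was 7)

CLASS = HIT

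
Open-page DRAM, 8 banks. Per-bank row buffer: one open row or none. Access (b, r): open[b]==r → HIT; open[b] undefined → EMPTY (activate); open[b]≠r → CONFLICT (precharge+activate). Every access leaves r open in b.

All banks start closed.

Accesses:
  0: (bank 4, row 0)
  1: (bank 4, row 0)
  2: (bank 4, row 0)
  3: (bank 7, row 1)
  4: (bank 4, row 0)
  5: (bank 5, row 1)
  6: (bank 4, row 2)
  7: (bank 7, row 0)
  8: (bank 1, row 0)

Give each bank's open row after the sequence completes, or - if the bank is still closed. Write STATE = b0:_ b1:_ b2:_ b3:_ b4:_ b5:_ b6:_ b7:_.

STATE = b0:- b1:0 b2:- b3:- b4:2 b5:1 b6:- b7:0

#0 (4,0) E
#1 (4,0) H  (was 0)
#2 (4,0) H  (was 0)
#3 (7,1) E
#4 (4,0) H  (was 0)
#5 (5,1) E
#6 (4,2) C  (was 0)
#7 (7,0) C  (was 1)
#8 (1,0) E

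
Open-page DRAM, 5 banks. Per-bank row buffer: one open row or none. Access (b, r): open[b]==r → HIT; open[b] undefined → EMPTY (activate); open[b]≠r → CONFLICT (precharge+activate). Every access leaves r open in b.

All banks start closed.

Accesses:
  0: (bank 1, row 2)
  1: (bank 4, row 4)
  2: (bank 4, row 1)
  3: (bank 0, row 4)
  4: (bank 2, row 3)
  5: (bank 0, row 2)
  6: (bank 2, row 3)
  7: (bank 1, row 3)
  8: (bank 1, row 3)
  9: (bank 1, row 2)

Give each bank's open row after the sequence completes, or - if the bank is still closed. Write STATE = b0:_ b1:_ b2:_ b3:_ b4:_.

STATE = b0:2 b1:2 b2:3 b3:- b4:1

step 0: bank1 None->2 [EMPTY]
step 1: bank4 None->4 [EMPTY]
step 2: bank4 4->1 [CONFLICT]
step 3: bank0 None->4 [EMPTY]
step 4: bank2 None->3 [EMPTY]
step 5: bank0 4->2 [CONFLICT]
step 6: bank2 3->3 [HIT]
step 7: bank1 2->3 [CONFLICT]
step 8: bank1 3->3 [HIT]
step 9: bank1 3->2 [CONFLICT]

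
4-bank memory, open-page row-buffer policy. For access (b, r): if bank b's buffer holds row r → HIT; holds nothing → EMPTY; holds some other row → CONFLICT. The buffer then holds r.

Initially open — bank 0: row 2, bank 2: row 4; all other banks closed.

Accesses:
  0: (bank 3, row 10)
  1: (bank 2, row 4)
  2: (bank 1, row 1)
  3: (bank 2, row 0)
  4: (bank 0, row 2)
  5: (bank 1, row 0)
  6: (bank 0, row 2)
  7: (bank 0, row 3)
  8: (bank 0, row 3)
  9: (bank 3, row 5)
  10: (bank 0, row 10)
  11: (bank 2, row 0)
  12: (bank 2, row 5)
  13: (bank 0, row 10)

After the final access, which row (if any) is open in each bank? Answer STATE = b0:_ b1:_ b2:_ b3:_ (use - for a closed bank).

STATE = b0:10 b1:0 b2:5 b3:5

#0 (3,10) E
#1 (2,4) H  (was 4)
#2 (1,1) E
#3 (2,0) C  (was 4)
#4 (0,2) H  (was 2)
#5 (1,0) C  (was 1)
#6 (0,2) H  (was 2)
#7 (0,3) C  (was 2)
#8 (0,3) H  (was 3)
#9 (3,5) C  (was 10)
#10 (0,10) C  (was 3)
#11 (2,0) H  (was 0)
#12 (2,5) C  (was 0)
#13 (0,10) H  (was 10)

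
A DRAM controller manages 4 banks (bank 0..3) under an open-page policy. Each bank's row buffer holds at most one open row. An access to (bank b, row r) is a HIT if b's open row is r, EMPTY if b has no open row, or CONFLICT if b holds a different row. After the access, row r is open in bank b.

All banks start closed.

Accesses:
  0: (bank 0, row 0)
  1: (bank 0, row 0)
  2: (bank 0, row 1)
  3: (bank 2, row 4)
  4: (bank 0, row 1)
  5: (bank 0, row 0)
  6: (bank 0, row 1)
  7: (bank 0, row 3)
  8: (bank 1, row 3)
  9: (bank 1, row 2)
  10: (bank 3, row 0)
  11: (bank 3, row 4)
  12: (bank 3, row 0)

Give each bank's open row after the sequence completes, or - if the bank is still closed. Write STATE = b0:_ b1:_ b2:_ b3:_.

STATE = b0:3 b1:2 b2:4 b3:0

  [0] b0 r0: no row ⇒ E
  [1] b0 r0: had r0 ⇒ H
  [2] b0 r1: had r0 ⇒ C
  [3] b2 r4: no row ⇒ E
  [4] b0 r1: had r1 ⇒ H
  [5] b0 r0: had r1 ⇒ C
  [6] b0 r1: had r0 ⇒ C
  [7] b0 r3: had r1 ⇒ C
  [8] b1 r3: no row ⇒ E
  [9] b1 r2: had r3 ⇒ C
  [10] b3 r0: no row ⇒ E
  [11] b3 r4: had r0 ⇒ C
  [12] b3 r0: had r4 ⇒ C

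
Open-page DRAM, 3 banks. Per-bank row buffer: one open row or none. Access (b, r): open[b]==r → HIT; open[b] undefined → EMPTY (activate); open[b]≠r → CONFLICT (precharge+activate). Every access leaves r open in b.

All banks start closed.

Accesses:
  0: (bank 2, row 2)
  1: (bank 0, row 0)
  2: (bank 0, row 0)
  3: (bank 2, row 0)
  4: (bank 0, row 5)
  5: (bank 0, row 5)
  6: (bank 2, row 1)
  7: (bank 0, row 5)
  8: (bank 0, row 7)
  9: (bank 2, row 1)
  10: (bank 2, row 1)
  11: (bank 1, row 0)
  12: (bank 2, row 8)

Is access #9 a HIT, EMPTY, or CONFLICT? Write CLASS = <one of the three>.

CLASS = HIT

0: bank 2 row 2 — prev None → EMPTY
1: bank 0 row 0 — prev None → EMPTY
2: bank 0 row 0 — prev 0 → HIT
3: bank 2 row 0 — prev 2 → CONFLICT
4: bank 0 row 5 — prev 0 → CONFLICT
5: bank 0 row 5 — prev 5 → HIT
6: bank 2 row 1 — prev 0 → CONFLICT
7: bank 0 row 5 — prev 5 → HIT
8: bank 0 row 7 — prev 5 → CONFLICT
9: bank 2 row 1 — prev 1 → HIT
10: bank 2 row 1 — prev 1 → HIT
11: bank 1 row 0 — prev None → EMPTY
12: bank 2 row 8 — prev 1 → CONFLICT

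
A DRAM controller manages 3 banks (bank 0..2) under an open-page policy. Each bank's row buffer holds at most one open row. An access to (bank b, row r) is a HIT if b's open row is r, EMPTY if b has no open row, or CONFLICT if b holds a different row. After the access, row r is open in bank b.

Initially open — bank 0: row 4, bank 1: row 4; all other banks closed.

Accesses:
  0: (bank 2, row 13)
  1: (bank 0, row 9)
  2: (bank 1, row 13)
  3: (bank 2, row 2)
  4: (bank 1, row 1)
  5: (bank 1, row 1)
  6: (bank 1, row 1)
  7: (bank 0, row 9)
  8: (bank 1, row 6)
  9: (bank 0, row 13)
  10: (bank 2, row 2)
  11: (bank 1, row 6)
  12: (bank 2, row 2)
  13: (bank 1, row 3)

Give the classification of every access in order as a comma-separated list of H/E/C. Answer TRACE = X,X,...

#0 (2,13) E
#1 (0,9) C  (was 4)
#2 (1,13) C  (was 4)
#3 (2,2) C  (was 13)
#4 (1,1) C  (was 13)
#5 (1,1) H  (was 1)
#6 (1,1) H  (was 1)
#7 (0,9) H  (was 9)
#8 (1,6) C  (was 1)
#9 (0,13) C  (was 9)
#10 (2,2) H  (was 2)
#11 (1,6) H  (was 6)
#12 (2,2) H  (was 2)
#13 (1,3) C  (was 6)

TRACE = E,C,C,C,C,H,H,H,C,C,H,H,H,C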